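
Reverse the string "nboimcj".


Input: nboimcj
Reading characters right to left:
  Position 6: 'j'
  Position 5: 'c'
  Position 4: 'm'
  Position 3: 'i'
  Position 2: 'o'
  Position 1: 'b'
  Position 0: 'n'
Reversed: jcmiobn

jcmiobn


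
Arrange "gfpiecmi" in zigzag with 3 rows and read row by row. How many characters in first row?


Zigzag "gfpiecmi" into 3 rows:
Placing characters:
  'g' => row 0
  'f' => row 1
  'p' => row 2
  'i' => row 1
  'e' => row 0
  'c' => row 1
  'm' => row 2
  'i' => row 1
Rows:
  Row 0: "ge"
  Row 1: "fici"
  Row 2: "pm"
First row length: 2

2


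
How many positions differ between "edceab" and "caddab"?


Comparing "edceab" and "caddab" position by position:
  Position 0: 'e' vs 'c' => DIFFER
  Position 1: 'd' vs 'a' => DIFFER
  Position 2: 'c' vs 'd' => DIFFER
  Position 3: 'e' vs 'd' => DIFFER
  Position 4: 'a' vs 'a' => same
  Position 5: 'b' vs 'b' => same
Positions that differ: 4

4


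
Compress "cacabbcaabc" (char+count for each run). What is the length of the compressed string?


Input: cacabbcaabc
Runs:
  'c' x 1 => "c1"
  'a' x 1 => "a1"
  'c' x 1 => "c1"
  'a' x 1 => "a1"
  'b' x 2 => "b2"
  'c' x 1 => "c1"
  'a' x 2 => "a2"
  'b' x 1 => "b1"
  'c' x 1 => "c1"
Compressed: "c1a1c1a1b2c1a2b1c1"
Compressed length: 18

18


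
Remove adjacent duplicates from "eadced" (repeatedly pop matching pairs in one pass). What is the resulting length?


Input: eadced
Stack-based adjacent duplicate removal:
  Read 'e': push. Stack: e
  Read 'a': push. Stack: ea
  Read 'd': push. Stack: ead
  Read 'c': push. Stack: eadc
  Read 'e': push. Stack: eadce
  Read 'd': push. Stack: eadced
Final stack: "eadced" (length 6)

6


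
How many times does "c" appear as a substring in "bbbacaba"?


Searching for "c" in "bbbacaba"
Scanning each position:
  Position 0: "b" => no
  Position 1: "b" => no
  Position 2: "b" => no
  Position 3: "a" => no
  Position 4: "c" => MATCH
  Position 5: "a" => no
  Position 6: "b" => no
  Position 7: "a" => no
Total occurrences: 1

1


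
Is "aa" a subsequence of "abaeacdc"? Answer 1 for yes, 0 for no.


Check if "aa" is a subsequence of "abaeacdc"
Greedy scan:
  Position 0 ('a'): matches sub[0] = 'a'
  Position 1 ('b'): no match needed
  Position 2 ('a'): matches sub[1] = 'a'
  Position 3 ('e'): no match needed
  Position 4 ('a'): no match needed
  Position 5 ('c'): no match needed
  Position 6 ('d'): no match needed
  Position 7 ('c'): no match needed
All 2 characters matched => is a subsequence

1


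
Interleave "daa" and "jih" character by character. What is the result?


Interleaving "daa" and "jih":
  Position 0: 'd' from first, 'j' from second => "dj"
  Position 1: 'a' from first, 'i' from second => "ai"
  Position 2: 'a' from first, 'h' from second => "ah"
Result: djaiah

djaiah


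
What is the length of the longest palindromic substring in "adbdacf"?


Input: "adbdacf"
Checking substrings for palindromes:
  [0:5] "adbda" (len 5) => palindrome
  [1:4] "dbd" (len 3) => palindrome
Longest palindromic substring: "adbda" with length 5

5


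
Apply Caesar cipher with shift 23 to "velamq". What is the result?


Caesar cipher: shift "velamq" by 23
  'v' (pos 21) + 23 = pos 18 = 's'
  'e' (pos 4) + 23 = pos 1 = 'b'
  'l' (pos 11) + 23 = pos 8 = 'i'
  'a' (pos 0) + 23 = pos 23 = 'x'
  'm' (pos 12) + 23 = pos 9 = 'j'
  'q' (pos 16) + 23 = pos 13 = 'n'
Result: sbixjn

sbixjn


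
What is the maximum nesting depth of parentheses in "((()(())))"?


Input: "((()(())))"
Tracking depth:
  Position 0 '(': depth becomes 1
  Position 1 '(': depth becomes 2
  Position 2 '(': depth becomes 3
  Position 3 ')': depth becomes 2
  Position 4 '(': depth becomes 3
  Position 5 '(': depth becomes 4
  Position 6 ')': depth becomes 3
  Position 7 ')': depth becomes 2
  Position 8 ')': depth becomes 1
  Position 9 ')': depth becomes 0
Maximum depth reached: 4

4


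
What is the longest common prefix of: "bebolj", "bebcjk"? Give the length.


Words: bebolj, bebcjk
  Position 0: all 'b' => match
  Position 1: all 'e' => match
  Position 2: all 'b' => match
  Position 3: ('o', 'c') => mismatch, stop
LCP = "beb" (length 3)

3


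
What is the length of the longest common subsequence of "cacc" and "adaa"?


LCS of "cacc" and "adaa"
DP table:
           a    d    a    a
      0    0    0    0    0
  c   0    0    0    0    0
  a   0    1    1    1    1
  c   0    1    1    1    1
  c   0    1    1    1    1
LCS length = dp[4][4] = 1

1


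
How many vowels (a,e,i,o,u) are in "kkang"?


Input: kkang
Checking each character:
  'k' at position 0: consonant
  'k' at position 1: consonant
  'a' at position 2: vowel (running total: 1)
  'n' at position 3: consonant
  'g' at position 4: consonant
Total vowels: 1

1


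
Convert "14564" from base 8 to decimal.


Input: "14564" in base 8
Positional expansion:
  Digit '1' (value 1) x 8^4 = 4096
  Digit '4' (value 4) x 8^3 = 2048
  Digit '5' (value 5) x 8^2 = 320
  Digit '6' (value 6) x 8^1 = 48
  Digit '4' (value 4) x 8^0 = 4
Sum = 6516

6516


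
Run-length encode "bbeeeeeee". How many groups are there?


Input: bbeeeeeee
Scanning for consecutive runs:
  Group 1: 'b' x 2 (positions 0-1)
  Group 2: 'e' x 7 (positions 2-8)
Total groups: 2

2


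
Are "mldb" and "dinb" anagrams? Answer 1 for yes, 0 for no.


Strings: "mldb", "dinb"
Sorted first:  bdlm
Sorted second: bdin
Differ at position 2: 'l' vs 'i' => not anagrams

0


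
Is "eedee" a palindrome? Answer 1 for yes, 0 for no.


Input: eedee
Reversed: eedee
  Compare pos 0 ('e') with pos 4 ('e'): match
  Compare pos 1 ('e') with pos 3 ('e'): match
Result: palindrome

1


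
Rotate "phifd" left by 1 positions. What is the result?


Input: "phifd", rotate left by 1
First 1 characters: "p"
Remaining characters: "hifd"
Concatenate remaining + first: "hifd" + "p" = "hifdp"

hifdp


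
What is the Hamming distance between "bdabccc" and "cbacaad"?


Comparing "bdabccc" and "cbacaad" position by position:
  Position 0: 'b' vs 'c' => differ
  Position 1: 'd' vs 'b' => differ
  Position 2: 'a' vs 'a' => same
  Position 3: 'b' vs 'c' => differ
  Position 4: 'c' vs 'a' => differ
  Position 5: 'c' vs 'a' => differ
  Position 6: 'c' vs 'd' => differ
Total differences (Hamming distance): 6

6


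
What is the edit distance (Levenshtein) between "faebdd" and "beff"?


Computing edit distance: "faebdd" -> "beff"
DP table:
           b    e    f    f
      0    1    2    3    4
  f   1    1    2    2    3
  a   2    2    2    3    3
  e   3    3    2    3    4
  b   4    3    3    3    4
  d   5    4    4    4    4
  d   6    5    5    5    5
Edit distance = dp[6][4] = 5

5


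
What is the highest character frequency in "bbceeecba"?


Input: bbceeecba
Character counts:
  'a': 1
  'b': 3
  'c': 2
  'e': 3
Maximum frequency: 3

3


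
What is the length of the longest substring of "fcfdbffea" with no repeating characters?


Input: "fcfdbffea"
Sliding window (track last position of each char):
  Position 0 ('f'): window [0,0] length 1 -- new best
  Position 1 ('c'): window [0,1] length 2 -- new best
  Position 2 ('f'): repeat (last at 0), move window start to 1
  Position 2 ('f'): window [1,2] length 2
  Position 3 ('d'): window [1,3] length 3 -- new best
  Position 4 ('b'): window [1,4] length 4 -- new best
  Position 5 ('f'): repeat (last at 2), move window start to 3
  Position 5 ('f'): window [3,5] length 3
  Position 6 ('f'): repeat (last at 5), move window start to 6
  Position 6 ('f'): window [6,6] length 1
  Position 7 ('e'): window [6,7] length 2
  Position 8 ('a'): window [6,8] length 3
Longest substring with no repeats: "cfdb" with length 4

4


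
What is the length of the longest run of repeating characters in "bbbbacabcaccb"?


Input: "bbbbacabcaccb"
Scanning for longest run:
  Position 1 ('b'): continues run of 'b', length=2
  Position 2 ('b'): continues run of 'b', length=3
  Position 3 ('b'): continues run of 'b', length=4
  Position 4 ('a'): new char, reset run to 1
  Position 5 ('c'): new char, reset run to 1
  Position 6 ('a'): new char, reset run to 1
  Position 7 ('b'): new char, reset run to 1
  Position 8 ('c'): new char, reset run to 1
  Position 9 ('a'): new char, reset run to 1
  Position 10 ('c'): new char, reset run to 1
  Position 11 ('c'): continues run of 'c', length=2
  Position 12 ('b'): new char, reset run to 1
Longest run: 'b' with length 4

4


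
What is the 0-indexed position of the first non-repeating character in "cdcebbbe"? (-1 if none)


Input: cdcebbbe
Character frequencies:
  'b': 3
  'c': 2
  'd': 1
  'e': 2
Scanning left to right for freq == 1:
  Position 0 ('c'): freq=2, skip
  Position 1 ('d'): unique! => answer = 1

1


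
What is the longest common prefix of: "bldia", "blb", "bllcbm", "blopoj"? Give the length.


Words: bldia, blb, bllcbm, blopoj
  Position 0: all 'b' => match
  Position 1: all 'l' => match
  Position 2: ('d', 'b', 'l', 'o') => mismatch, stop
LCP = "bl" (length 2)

2


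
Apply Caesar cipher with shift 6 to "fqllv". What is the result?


Caesar cipher: shift "fqllv" by 6
  'f' (pos 5) + 6 = pos 11 = 'l'
  'q' (pos 16) + 6 = pos 22 = 'w'
  'l' (pos 11) + 6 = pos 17 = 'r'
  'l' (pos 11) + 6 = pos 17 = 'r'
  'v' (pos 21) + 6 = pos 1 = 'b'
Result: lwrrb

lwrrb


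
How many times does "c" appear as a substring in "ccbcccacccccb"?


Searching for "c" in "ccbcccacccccb"
Scanning each position:
  Position 0: "c" => MATCH
  Position 1: "c" => MATCH
  Position 2: "b" => no
  Position 3: "c" => MATCH
  Position 4: "c" => MATCH
  Position 5: "c" => MATCH
  Position 6: "a" => no
  Position 7: "c" => MATCH
  Position 8: "c" => MATCH
  Position 9: "c" => MATCH
  Position 10: "c" => MATCH
  Position 11: "c" => MATCH
  Position 12: "b" => no
Total occurrences: 10

10


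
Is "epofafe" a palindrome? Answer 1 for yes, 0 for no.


Input: epofafe
Reversed: efafope
  Compare pos 0 ('e') with pos 6 ('e'): match
  Compare pos 1 ('p') with pos 5 ('f'): MISMATCH
  Compare pos 2 ('o') with pos 4 ('a'): MISMATCH
Result: not a palindrome

0


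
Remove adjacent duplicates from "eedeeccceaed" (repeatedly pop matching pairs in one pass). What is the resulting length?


Input: eedeeccceaed
Stack-based adjacent duplicate removal:
  Read 'e': push. Stack: e
  Read 'e': matches stack top 'e' => pop. Stack: (empty)
  Read 'd': push. Stack: d
  Read 'e': push. Stack: de
  Read 'e': matches stack top 'e' => pop. Stack: d
  Read 'c': push. Stack: dc
  Read 'c': matches stack top 'c' => pop. Stack: d
  Read 'c': push. Stack: dc
  Read 'e': push. Stack: dce
  Read 'a': push. Stack: dcea
  Read 'e': push. Stack: dceae
  Read 'd': push. Stack: dceaed
Final stack: "dceaed" (length 6)

6


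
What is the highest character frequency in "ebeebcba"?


Input: ebeebcba
Character counts:
  'a': 1
  'b': 3
  'c': 1
  'e': 3
Maximum frequency: 3

3


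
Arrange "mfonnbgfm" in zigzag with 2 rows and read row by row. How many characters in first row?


Zigzag "mfonnbgfm" into 2 rows:
Placing characters:
  'm' => row 0
  'f' => row 1
  'o' => row 0
  'n' => row 1
  'n' => row 0
  'b' => row 1
  'g' => row 0
  'f' => row 1
  'm' => row 0
Rows:
  Row 0: "mongm"
  Row 1: "fnbf"
First row length: 5

5


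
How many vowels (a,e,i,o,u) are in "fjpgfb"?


Input: fjpgfb
Checking each character:
  'f' at position 0: consonant
  'j' at position 1: consonant
  'p' at position 2: consonant
  'g' at position 3: consonant
  'f' at position 4: consonant
  'b' at position 5: consonant
Total vowels: 0

0


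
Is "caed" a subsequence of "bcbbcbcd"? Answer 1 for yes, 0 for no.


Check if "caed" is a subsequence of "bcbbcbcd"
Greedy scan:
  Position 0 ('b'): no match needed
  Position 1 ('c'): matches sub[0] = 'c'
  Position 2 ('b'): no match needed
  Position 3 ('b'): no match needed
  Position 4 ('c'): no match needed
  Position 5 ('b'): no match needed
  Position 6 ('c'): no match needed
  Position 7 ('d'): no match needed
Only matched 1/4 characters => not a subsequence

0


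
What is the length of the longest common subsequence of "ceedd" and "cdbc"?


LCS of "ceedd" and "cdbc"
DP table:
           c    d    b    c
      0    0    0    0    0
  c   0    1    1    1    1
  e   0    1    1    1    1
  e   0    1    1    1    1
  d   0    1    2    2    2
  d   0    1    2    2    2
LCS length = dp[5][4] = 2

2


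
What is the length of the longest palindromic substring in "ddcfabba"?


Input: "ddcfabba"
Checking substrings for palindromes:
  [4:8] "abba" (len 4) => palindrome
  [0:2] "dd" (len 2) => palindrome
  [5:7] "bb" (len 2) => palindrome
Longest palindromic substring: "abba" with length 4

4


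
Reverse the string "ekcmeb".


Input: ekcmeb
Reading characters right to left:
  Position 5: 'b'
  Position 4: 'e'
  Position 3: 'm'
  Position 2: 'c'
  Position 1: 'k'
  Position 0: 'e'
Reversed: bemcke

bemcke


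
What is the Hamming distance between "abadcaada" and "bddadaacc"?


Comparing "abadcaada" and "bddadaacc" position by position:
  Position 0: 'a' vs 'b' => differ
  Position 1: 'b' vs 'd' => differ
  Position 2: 'a' vs 'd' => differ
  Position 3: 'd' vs 'a' => differ
  Position 4: 'c' vs 'd' => differ
  Position 5: 'a' vs 'a' => same
  Position 6: 'a' vs 'a' => same
  Position 7: 'd' vs 'c' => differ
  Position 8: 'a' vs 'c' => differ
Total differences (Hamming distance): 7

7


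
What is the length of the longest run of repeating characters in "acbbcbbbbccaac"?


Input: "acbbcbbbbccaac"
Scanning for longest run:
  Position 1 ('c'): new char, reset run to 1
  Position 2 ('b'): new char, reset run to 1
  Position 3 ('b'): continues run of 'b', length=2
  Position 4 ('c'): new char, reset run to 1
  Position 5 ('b'): new char, reset run to 1
  Position 6 ('b'): continues run of 'b', length=2
  Position 7 ('b'): continues run of 'b', length=3
  Position 8 ('b'): continues run of 'b', length=4
  Position 9 ('c'): new char, reset run to 1
  Position 10 ('c'): continues run of 'c', length=2
  Position 11 ('a'): new char, reset run to 1
  Position 12 ('a'): continues run of 'a', length=2
  Position 13 ('c'): new char, reset run to 1
Longest run: 'b' with length 4

4


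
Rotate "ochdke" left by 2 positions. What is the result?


Input: "ochdke", rotate left by 2
First 2 characters: "oc"
Remaining characters: "hdke"
Concatenate remaining + first: "hdke" + "oc" = "hdkeoc"

hdkeoc


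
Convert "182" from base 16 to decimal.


Input: "182" in base 16
Positional expansion:
  Digit '1' (value 1) x 16^2 = 256
  Digit '8' (value 8) x 16^1 = 128
  Digit '2' (value 2) x 16^0 = 2
Sum = 386

386


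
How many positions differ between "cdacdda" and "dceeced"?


Comparing "cdacdda" and "dceeced" position by position:
  Position 0: 'c' vs 'd' => DIFFER
  Position 1: 'd' vs 'c' => DIFFER
  Position 2: 'a' vs 'e' => DIFFER
  Position 3: 'c' vs 'e' => DIFFER
  Position 4: 'd' vs 'c' => DIFFER
  Position 5: 'd' vs 'e' => DIFFER
  Position 6: 'a' vs 'd' => DIFFER
Positions that differ: 7

7


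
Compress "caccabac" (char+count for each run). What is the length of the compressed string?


Input: caccabac
Runs:
  'c' x 1 => "c1"
  'a' x 1 => "a1"
  'c' x 2 => "c2"
  'a' x 1 => "a1"
  'b' x 1 => "b1"
  'a' x 1 => "a1"
  'c' x 1 => "c1"
Compressed: "c1a1c2a1b1a1c1"
Compressed length: 14

14


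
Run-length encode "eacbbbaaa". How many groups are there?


Input: eacbbbaaa
Scanning for consecutive runs:
  Group 1: 'e' x 1 (positions 0-0)
  Group 2: 'a' x 1 (positions 1-1)
  Group 3: 'c' x 1 (positions 2-2)
  Group 4: 'b' x 3 (positions 3-5)
  Group 5: 'a' x 3 (positions 6-8)
Total groups: 5

5


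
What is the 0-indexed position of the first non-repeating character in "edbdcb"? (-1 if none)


Input: edbdcb
Character frequencies:
  'b': 2
  'c': 1
  'd': 2
  'e': 1
Scanning left to right for freq == 1:
  Position 0 ('e'): unique! => answer = 0

0


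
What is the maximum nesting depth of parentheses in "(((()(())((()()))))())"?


Input: "(((()(())((()()))))())"
Tracking depth:
  Position 0 '(': depth becomes 1
  Position 1 '(': depth becomes 2
  Position 2 '(': depth becomes 3
  Position 3 '(': depth becomes 4
  Position 4 ')': depth becomes 3
  Position 5 '(': depth becomes 4
  Position 6 '(': depth becomes 5
  Position 7 ')': depth becomes 4
  Position 8 ')': depth becomes 3
  Position 9 '(': depth becomes 4
  Position 10 '(': depth becomes 5
  Position 11 '(': depth becomes 6
  Position 12 ')': depth becomes 5
  Position 13 '(': depth becomes 6
  Position 14 ')': depth becomes 5
  Position 15 ')': depth becomes 4
  Position 16 ')': depth becomes 3
  Position 17 ')': depth becomes 2
  Position 18 ')': depth becomes 1
  Position 19 '(': depth becomes 2
  Position 20 ')': depth becomes 1
  Position 21 ')': depth becomes 0
Maximum depth reached: 6

6


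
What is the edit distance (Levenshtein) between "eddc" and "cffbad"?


Computing edit distance: "eddc" -> "cffbad"
DP table:
           c    f    f    b    a    d
      0    1    2    3    4    5    6
  e   1    1    2    3    4    5    6
  d   2    2    2    3    4    5    5
  d   3    3    3    3    4    5    5
  c   4    3    4    4    4    5    6
Edit distance = dp[4][6] = 6

6


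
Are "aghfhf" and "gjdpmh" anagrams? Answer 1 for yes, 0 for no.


Strings: "aghfhf", "gjdpmh"
Sorted first:  affghh
Sorted second: dghjmp
Differ at position 0: 'a' vs 'd' => not anagrams

0


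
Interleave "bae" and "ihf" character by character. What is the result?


Interleaving "bae" and "ihf":
  Position 0: 'b' from first, 'i' from second => "bi"
  Position 1: 'a' from first, 'h' from second => "ah"
  Position 2: 'e' from first, 'f' from second => "ef"
Result: biahef

biahef


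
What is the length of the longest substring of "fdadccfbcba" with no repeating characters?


Input: "fdadccfbcba"
Sliding window (track last position of each char):
  Position 0 ('f'): window [0,0] length 1 -- new best
  Position 1 ('d'): window [0,1] length 2 -- new best
  Position 2 ('a'): window [0,2] length 3 -- new best
  Position 3 ('d'): repeat (last at 1), move window start to 2
  Position 3 ('d'): window [2,3] length 2
  Position 4 ('c'): window [2,4] length 3
  Position 5 ('c'): repeat (last at 4), move window start to 5
  Position 5 ('c'): window [5,5] length 1
  Position 6 ('f'): window [5,6] length 2
  Position 7 ('b'): window [5,7] length 3
  Position 8 ('c'): repeat (last at 5), move window start to 6
  Position 8 ('c'): window [6,8] length 3
  Position 9 ('b'): repeat (last at 7), move window start to 8
  Position 9 ('b'): window [8,9] length 2
  Position 10 ('a'): window [8,10] length 3
Longest substring with no repeats: "fda" with length 3

3


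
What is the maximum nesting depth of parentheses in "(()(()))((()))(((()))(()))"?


Input: "(()(()))((()))(((()))(()))"
Tracking depth:
  Position 0 '(': depth becomes 1
  Position 1 '(': depth becomes 2
  Position 2 ')': depth becomes 1
  Position 3 '(': depth becomes 2
  Position 4 '(': depth becomes 3
  Position 5 ')': depth becomes 2
  Position 6 ')': depth becomes 1
  Position 7 ')': depth becomes 0
  Position 8 '(': depth becomes 1
  Position 9 '(': depth becomes 2
  Position 10 '(': depth becomes 3
  Position 11 ')': depth becomes 2
  Position 12 ')': depth becomes 1
  Position 13 ')': depth becomes 0
  Position 14 '(': depth becomes 1
  Position 15 '(': depth becomes 2
  Position 16 '(': depth becomes 3
  Position 17 '(': depth becomes 4
  Position 18 ')': depth becomes 3
  Position 19 ')': depth becomes 2
  Position 20 ')': depth becomes 1
  Position 21 '(': depth becomes 2
  Position 22 '(': depth becomes 3
  Position 23 ')': depth becomes 2
  Position 24 ')': depth becomes 1
  Position 25 ')': depth becomes 0
Maximum depth reached: 4

4


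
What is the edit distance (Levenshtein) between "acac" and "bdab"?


Computing edit distance: "acac" -> "bdab"
DP table:
           b    d    a    b
      0    1    2    3    4
  a   1    1    2    2    3
  c   2    2    2    3    3
  a   3    3    3    2    3
  c   4    4    4    3    3
Edit distance = dp[4][4] = 3

3


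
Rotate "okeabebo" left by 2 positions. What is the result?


Input: "okeabebo", rotate left by 2
First 2 characters: "ok"
Remaining characters: "eabebo"
Concatenate remaining + first: "eabebo" + "ok" = "eabebook"

eabebook


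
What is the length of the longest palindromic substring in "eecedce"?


Input: "eecedce"
Checking substrings for palindromes:
  [1:4] "ece" (len 3) => palindrome
  [0:2] "ee" (len 2) => palindrome
Longest palindromic substring: "ece" with length 3

3


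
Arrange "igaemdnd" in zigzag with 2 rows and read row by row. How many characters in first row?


Zigzag "igaemdnd" into 2 rows:
Placing characters:
  'i' => row 0
  'g' => row 1
  'a' => row 0
  'e' => row 1
  'm' => row 0
  'd' => row 1
  'n' => row 0
  'd' => row 1
Rows:
  Row 0: "iamn"
  Row 1: "gedd"
First row length: 4

4


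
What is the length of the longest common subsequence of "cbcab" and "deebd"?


LCS of "cbcab" and "deebd"
DP table:
           d    e    e    b    d
      0    0    0    0    0    0
  c   0    0    0    0    0    0
  b   0    0    0    0    1    1
  c   0    0    0    0    1    1
  a   0    0    0    0    1    1
  b   0    0    0    0    1    1
LCS length = dp[5][5] = 1

1


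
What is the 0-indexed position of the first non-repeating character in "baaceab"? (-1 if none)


Input: baaceab
Character frequencies:
  'a': 3
  'b': 2
  'c': 1
  'e': 1
Scanning left to right for freq == 1:
  Position 0 ('b'): freq=2, skip
  Position 1 ('a'): freq=3, skip
  Position 2 ('a'): freq=3, skip
  Position 3 ('c'): unique! => answer = 3

3


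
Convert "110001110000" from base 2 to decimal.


Input: "110001110000" in base 2
Positional expansion:
  Digit '1' (value 1) x 2^11 = 2048
  Digit '1' (value 1) x 2^10 = 1024
  Digit '0' (value 0) x 2^9 = 0
  Digit '0' (value 0) x 2^8 = 0
  Digit '0' (value 0) x 2^7 = 0
  Digit '1' (value 1) x 2^6 = 64
  Digit '1' (value 1) x 2^5 = 32
  Digit '1' (value 1) x 2^4 = 16
  Digit '0' (value 0) x 2^3 = 0
  Digit '0' (value 0) x 2^2 = 0
  Digit '0' (value 0) x 2^1 = 0
  Digit '0' (value 0) x 2^0 = 0
Sum = 3184

3184


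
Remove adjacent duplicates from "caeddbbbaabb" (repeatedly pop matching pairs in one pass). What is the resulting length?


Input: caeddbbbaabb
Stack-based adjacent duplicate removal:
  Read 'c': push. Stack: c
  Read 'a': push. Stack: ca
  Read 'e': push. Stack: cae
  Read 'd': push. Stack: caed
  Read 'd': matches stack top 'd' => pop. Stack: cae
  Read 'b': push. Stack: caeb
  Read 'b': matches stack top 'b' => pop. Stack: cae
  Read 'b': push. Stack: caeb
  Read 'a': push. Stack: caeba
  Read 'a': matches stack top 'a' => pop. Stack: caeb
  Read 'b': matches stack top 'b' => pop. Stack: cae
  Read 'b': push. Stack: caeb
Final stack: "caeb" (length 4)

4


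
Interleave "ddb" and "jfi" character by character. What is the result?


Interleaving "ddb" and "jfi":
  Position 0: 'd' from first, 'j' from second => "dj"
  Position 1: 'd' from first, 'f' from second => "df"
  Position 2: 'b' from first, 'i' from second => "bi"
Result: djdfbi

djdfbi


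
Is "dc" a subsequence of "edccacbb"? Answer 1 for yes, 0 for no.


Check if "dc" is a subsequence of "edccacbb"
Greedy scan:
  Position 0 ('e'): no match needed
  Position 1 ('d'): matches sub[0] = 'd'
  Position 2 ('c'): matches sub[1] = 'c'
  Position 3 ('c'): no match needed
  Position 4 ('a'): no match needed
  Position 5 ('c'): no match needed
  Position 6 ('b'): no match needed
  Position 7 ('b'): no match needed
All 2 characters matched => is a subsequence

1


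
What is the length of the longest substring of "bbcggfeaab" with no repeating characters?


Input: "bbcggfeaab"
Sliding window (track last position of each char):
  Position 0 ('b'): window [0,0] length 1 -- new best
  Position 1 ('b'): repeat (last at 0), move window start to 1
  Position 1 ('b'): window [1,1] length 1
  Position 2 ('c'): window [1,2] length 2 -- new best
  Position 3 ('g'): window [1,3] length 3 -- new best
  Position 4 ('g'): repeat (last at 3), move window start to 4
  Position 4 ('g'): window [4,4] length 1
  Position 5 ('f'): window [4,5] length 2
  Position 6 ('e'): window [4,6] length 3
  Position 7 ('a'): window [4,7] length 4 -- new best
  Position 8 ('a'): repeat (last at 7), move window start to 8
  Position 8 ('a'): window [8,8] length 1
  Position 9 ('b'): window [8,9] length 2
Longest substring with no repeats: "gfea" with length 4

4


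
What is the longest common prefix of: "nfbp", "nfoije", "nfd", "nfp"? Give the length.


Words: nfbp, nfoije, nfd, nfp
  Position 0: all 'n' => match
  Position 1: all 'f' => match
  Position 2: ('b', 'o', 'd', 'p') => mismatch, stop
LCP = "nf" (length 2)

2


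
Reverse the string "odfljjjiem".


Input: odfljjjiem
Reading characters right to left:
  Position 9: 'm'
  Position 8: 'e'
  Position 7: 'i'
  Position 6: 'j'
  Position 5: 'j'
  Position 4: 'j'
  Position 3: 'l'
  Position 2: 'f'
  Position 1: 'd'
  Position 0: 'o'
Reversed: meijjjlfdo

meijjjlfdo


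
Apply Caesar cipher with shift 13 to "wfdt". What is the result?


Caesar cipher: shift "wfdt" by 13
  'w' (pos 22) + 13 = pos 9 = 'j'
  'f' (pos 5) + 13 = pos 18 = 's'
  'd' (pos 3) + 13 = pos 16 = 'q'
  't' (pos 19) + 13 = pos 6 = 'g'
Result: jsqg

jsqg


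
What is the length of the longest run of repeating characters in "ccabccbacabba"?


Input: "ccabccbacabba"
Scanning for longest run:
  Position 1 ('c'): continues run of 'c', length=2
  Position 2 ('a'): new char, reset run to 1
  Position 3 ('b'): new char, reset run to 1
  Position 4 ('c'): new char, reset run to 1
  Position 5 ('c'): continues run of 'c', length=2
  Position 6 ('b'): new char, reset run to 1
  Position 7 ('a'): new char, reset run to 1
  Position 8 ('c'): new char, reset run to 1
  Position 9 ('a'): new char, reset run to 1
  Position 10 ('b'): new char, reset run to 1
  Position 11 ('b'): continues run of 'b', length=2
  Position 12 ('a'): new char, reset run to 1
Longest run: 'c' with length 2

2


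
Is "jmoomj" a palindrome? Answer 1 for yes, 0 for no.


Input: jmoomj
Reversed: jmoomj
  Compare pos 0 ('j') with pos 5 ('j'): match
  Compare pos 1 ('m') with pos 4 ('m'): match
  Compare pos 2 ('o') with pos 3 ('o'): match
Result: palindrome

1


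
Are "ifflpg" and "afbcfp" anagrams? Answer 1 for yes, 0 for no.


Strings: "ifflpg", "afbcfp"
Sorted first:  ffgilp
Sorted second: abcffp
Differ at position 0: 'f' vs 'a' => not anagrams

0


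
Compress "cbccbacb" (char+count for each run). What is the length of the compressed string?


Input: cbccbacb
Runs:
  'c' x 1 => "c1"
  'b' x 1 => "b1"
  'c' x 2 => "c2"
  'b' x 1 => "b1"
  'a' x 1 => "a1"
  'c' x 1 => "c1"
  'b' x 1 => "b1"
Compressed: "c1b1c2b1a1c1b1"
Compressed length: 14

14


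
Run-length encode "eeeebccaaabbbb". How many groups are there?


Input: eeeebccaaabbbb
Scanning for consecutive runs:
  Group 1: 'e' x 4 (positions 0-3)
  Group 2: 'b' x 1 (positions 4-4)
  Group 3: 'c' x 2 (positions 5-6)
  Group 4: 'a' x 3 (positions 7-9)
  Group 5: 'b' x 4 (positions 10-13)
Total groups: 5

5


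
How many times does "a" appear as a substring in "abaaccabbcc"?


Searching for "a" in "abaaccabbcc"
Scanning each position:
  Position 0: "a" => MATCH
  Position 1: "b" => no
  Position 2: "a" => MATCH
  Position 3: "a" => MATCH
  Position 4: "c" => no
  Position 5: "c" => no
  Position 6: "a" => MATCH
  Position 7: "b" => no
  Position 8: "b" => no
  Position 9: "c" => no
  Position 10: "c" => no
Total occurrences: 4

4


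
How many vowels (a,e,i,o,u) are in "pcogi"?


Input: pcogi
Checking each character:
  'p' at position 0: consonant
  'c' at position 1: consonant
  'o' at position 2: vowel (running total: 1)
  'g' at position 3: consonant
  'i' at position 4: vowel (running total: 2)
Total vowels: 2

2


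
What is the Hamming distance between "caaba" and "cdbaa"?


Comparing "caaba" and "cdbaa" position by position:
  Position 0: 'c' vs 'c' => same
  Position 1: 'a' vs 'd' => differ
  Position 2: 'a' vs 'b' => differ
  Position 3: 'b' vs 'a' => differ
  Position 4: 'a' vs 'a' => same
Total differences (Hamming distance): 3

3


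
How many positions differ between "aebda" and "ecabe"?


Comparing "aebda" and "ecabe" position by position:
  Position 0: 'a' vs 'e' => DIFFER
  Position 1: 'e' vs 'c' => DIFFER
  Position 2: 'b' vs 'a' => DIFFER
  Position 3: 'd' vs 'b' => DIFFER
  Position 4: 'a' vs 'e' => DIFFER
Positions that differ: 5

5


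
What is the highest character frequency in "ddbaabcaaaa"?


Input: ddbaabcaaaa
Character counts:
  'a': 6
  'b': 2
  'c': 1
  'd': 2
Maximum frequency: 6

6


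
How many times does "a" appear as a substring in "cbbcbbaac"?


Searching for "a" in "cbbcbbaac"
Scanning each position:
  Position 0: "c" => no
  Position 1: "b" => no
  Position 2: "b" => no
  Position 3: "c" => no
  Position 4: "b" => no
  Position 5: "b" => no
  Position 6: "a" => MATCH
  Position 7: "a" => MATCH
  Position 8: "c" => no
Total occurrences: 2

2


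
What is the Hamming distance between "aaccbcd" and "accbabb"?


Comparing "aaccbcd" and "accbabb" position by position:
  Position 0: 'a' vs 'a' => same
  Position 1: 'a' vs 'c' => differ
  Position 2: 'c' vs 'c' => same
  Position 3: 'c' vs 'b' => differ
  Position 4: 'b' vs 'a' => differ
  Position 5: 'c' vs 'b' => differ
  Position 6: 'd' vs 'b' => differ
Total differences (Hamming distance): 5

5


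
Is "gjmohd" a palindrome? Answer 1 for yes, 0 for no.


Input: gjmohd
Reversed: dhomjg
  Compare pos 0 ('g') with pos 5 ('d'): MISMATCH
  Compare pos 1 ('j') with pos 4 ('h'): MISMATCH
  Compare pos 2 ('m') with pos 3 ('o'): MISMATCH
Result: not a palindrome

0


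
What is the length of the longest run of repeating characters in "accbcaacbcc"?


Input: "accbcaacbcc"
Scanning for longest run:
  Position 1 ('c'): new char, reset run to 1
  Position 2 ('c'): continues run of 'c', length=2
  Position 3 ('b'): new char, reset run to 1
  Position 4 ('c'): new char, reset run to 1
  Position 5 ('a'): new char, reset run to 1
  Position 6 ('a'): continues run of 'a', length=2
  Position 7 ('c'): new char, reset run to 1
  Position 8 ('b'): new char, reset run to 1
  Position 9 ('c'): new char, reset run to 1
  Position 10 ('c'): continues run of 'c', length=2
Longest run: 'c' with length 2

2


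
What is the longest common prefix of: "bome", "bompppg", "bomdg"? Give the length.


Words: bome, bompppg, bomdg
  Position 0: all 'b' => match
  Position 1: all 'o' => match
  Position 2: all 'm' => match
  Position 3: ('e', 'p', 'd') => mismatch, stop
LCP = "bom" (length 3)

3


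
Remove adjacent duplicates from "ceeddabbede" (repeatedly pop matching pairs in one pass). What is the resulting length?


Input: ceeddabbede
Stack-based adjacent duplicate removal:
  Read 'c': push. Stack: c
  Read 'e': push. Stack: ce
  Read 'e': matches stack top 'e' => pop. Stack: c
  Read 'd': push. Stack: cd
  Read 'd': matches stack top 'd' => pop. Stack: c
  Read 'a': push. Stack: ca
  Read 'b': push. Stack: cab
  Read 'b': matches stack top 'b' => pop. Stack: ca
  Read 'e': push. Stack: cae
  Read 'd': push. Stack: caed
  Read 'e': push. Stack: caede
Final stack: "caede" (length 5)

5


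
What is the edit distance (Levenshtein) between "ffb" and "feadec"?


Computing edit distance: "ffb" -> "feadec"
DP table:
           f    e    a    d    e    c
      0    1    2    3    4    5    6
  f   1    0    1    2    3    4    5
  f   2    1    1    2    3    4    5
  b   3    2    2    2    3    4    5
Edit distance = dp[3][6] = 5

5


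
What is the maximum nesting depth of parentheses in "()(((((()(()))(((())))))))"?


Input: "()(((((()(()))(((())))))))"
Tracking depth:
  Position 0 '(': depth becomes 1
  Position 1 ')': depth becomes 0
  Position 2 '(': depth becomes 1
  Position 3 '(': depth becomes 2
  Position 4 '(': depth becomes 3
  Position 5 '(': depth becomes 4
  Position 6 '(': depth becomes 5
  Position 7 '(': depth becomes 6
  Position 8 ')': depth becomes 5
  Position 9 '(': depth becomes 6
  Position 10 '(': depth becomes 7
  Position 11 ')': depth becomes 6
  Position 12 ')': depth becomes 5
  Position 13 ')': depth becomes 4
  Position 14 '(': depth becomes 5
  Position 15 '(': depth becomes 6
  Position 16 '(': depth becomes 7
  Position 17 '(': depth becomes 8
  Position 18 ')': depth becomes 7
  Position 19 ')': depth becomes 6
  Position 20 ')': depth becomes 5
  Position 21 ')': depth becomes 4
  Position 22 ')': depth becomes 3
  Position 23 ')': depth becomes 2
  Position 24 ')': depth becomes 1
  Position 25 ')': depth becomes 0
Maximum depth reached: 8

8


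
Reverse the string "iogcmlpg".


Input: iogcmlpg
Reading characters right to left:
  Position 7: 'g'
  Position 6: 'p'
  Position 5: 'l'
  Position 4: 'm'
  Position 3: 'c'
  Position 2: 'g'
  Position 1: 'o'
  Position 0: 'i'
Reversed: gplmcgoi

gplmcgoi


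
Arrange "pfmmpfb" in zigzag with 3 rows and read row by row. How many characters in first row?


Zigzag "pfmmpfb" into 3 rows:
Placing characters:
  'p' => row 0
  'f' => row 1
  'm' => row 2
  'm' => row 1
  'p' => row 0
  'f' => row 1
  'b' => row 2
Rows:
  Row 0: "pp"
  Row 1: "fmf"
  Row 2: "mb"
First row length: 2

2


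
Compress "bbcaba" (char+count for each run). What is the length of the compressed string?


Input: bbcaba
Runs:
  'b' x 2 => "b2"
  'c' x 1 => "c1"
  'a' x 1 => "a1"
  'b' x 1 => "b1"
  'a' x 1 => "a1"
Compressed: "b2c1a1b1a1"
Compressed length: 10

10


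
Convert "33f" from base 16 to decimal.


Input: "33f" in base 16
Positional expansion:
  Digit '3' (value 3) x 16^2 = 768
  Digit '3' (value 3) x 16^1 = 48
  Digit 'f' (value 15) x 16^0 = 15
Sum = 831

831


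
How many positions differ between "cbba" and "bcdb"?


Comparing "cbba" and "bcdb" position by position:
  Position 0: 'c' vs 'b' => DIFFER
  Position 1: 'b' vs 'c' => DIFFER
  Position 2: 'b' vs 'd' => DIFFER
  Position 3: 'a' vs 'b' => DIFFER
Positions that differ: 4

4


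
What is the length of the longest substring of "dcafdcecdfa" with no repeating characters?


Input: "dcafdcecdfa"
Sliding window (track last position of each char):
  Position 0 ('d'): window [0,0] length 1 -- new best
  Position 1 ('c'): window [0,1] length 2 -- new best
  Position 2 ('a'): window [0,2] length 3 -- new best
  Position 3 ('f'): window [0,3] length 4 -- new best
  Position 4 ('d'): repeat (last at 0), move window start to 1
  Position 4 ('d'): window [1,4] length 4
  Position 5 ('c'): repeat (last at 1), move window start to 2
  Position 5 ('c'): window [2,5] length 4
  Position 6 ('e'): window [2,6] length 5 -- new best
  Position 7 ('c'): repeat (last at 5), move window start to 6
  Position 7 ('c'): window [6,7] length 2
  Position 8 ('d'): window [6,8] length 3
  Position 9 ('f'): window [6,9] length 4
  Position 10 ('a'): window [6,10] length 5
Longest substring with no repeats: "afdce" with length 5

5


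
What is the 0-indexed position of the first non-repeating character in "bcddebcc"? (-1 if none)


Input: bcddebcc
Character frequencies:
  'b': 2
  'c': 3
  'd': 2
  'e': 1
Scanning left to right for freq == 1:
  Position 0 ('b'): freq=2, skip
  Position 1 ('c'): freq=3, skip
  Position 2 ('d'): freq=2, skip
  Position 3 ('d'): freq=2, skip
  Position 4 ('e'): unique! => answer = 4

4


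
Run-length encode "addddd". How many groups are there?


Input: addddd
Scanning for consecutive runs:
  Group 1: 'a' x 1 (positions 0-0)
  Group 2: 'd' x 5 (positions 1-5)
Total groups: 2

2


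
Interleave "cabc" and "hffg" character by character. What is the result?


Interleaving "cabc" and "hffg":
  Position 0: 'c' from first, 'h' from second => "ch"
  Position 1: 'a' from first, 'f' from second => "af"
  Position 2: 'b' from first, 'f' from second => "bf"
  Position 3: 'c' from first, 'g' from second => "cg"
Result: chafbfcg

chafbfcg


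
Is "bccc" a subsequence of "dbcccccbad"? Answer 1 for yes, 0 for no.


Check if "bccc" is a subsequence of "dbcccccbad"
Greedy scan:
  Position 0 ('d'): no match needed
  Position 1 ('b'): matches sub[0] = 'b'
  Position 2 ('c'): matches sub[1] = 'c'
  Position 3 ('c'): matches sub[2] = 'c'
  Position 4 ('c'): matches sub[3] = 'c'
  Position 5 ('c'): no match needed
  Position 6 ('c'): no match needed
  Position 7 ('b'): no match needed
  Position 8 ('a'): no match needed
  Position 9 ('d'): no match needed
All 4 characters matched => is a subsequence

1


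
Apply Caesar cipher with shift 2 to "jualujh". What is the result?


Caesar cipher: shift "jualujh" by 2
  'j' (pos 9) + 2 = pos 11 = 'l'
  'u' (pos 20) + 2 = pos 22 = 'w'
  'a' (pos 0) + 2 = pos 2 = 'c'
  'l' (pos 11) + 2 = pos 13 = 'n'
  'u' (pos 20) + 2 = pos 22 = 'w'
  'j' (pos 9) + 2 = pos 11 = 'l'
  'h' (pos 7) + 2 = pos 9 = 'j'
Result: lwcnwlj

lwcnwlj


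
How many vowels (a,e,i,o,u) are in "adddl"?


Input: adddl
Checking each character:
  'a' at position 0: vowel (running total: 1)
  'd' at position 1: consonant
  'd' at position 2: consonant
  'd' at position 3: consonant
  'l' at position 4: consonant
Total vowels: 1

1


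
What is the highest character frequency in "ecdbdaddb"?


Input: ecdbdaddb
Character counts:
  'a': 1
  'b': 2
  'c': 1
  'd': 4
  'e': 1
Maximum frequency: 4

4


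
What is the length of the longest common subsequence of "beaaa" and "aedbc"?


LCS of "beaaa" and "aedbc"
DP table:
           a    e    d    b    c
      0    0    0    0    0    0
  b   0    0    0    0    1    1
  e   0    0    1    1    1    1
  a   0    1    1    1    1    1
  a   0    1    1    1    1    1
  a   0    1    1    1    1    1
LCS length = dp[5][5] = 1

1


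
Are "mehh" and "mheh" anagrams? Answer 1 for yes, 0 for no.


Strings: "mehh", "mheh"
Sorted first:  ehhm
Sorted second: ehhm
Sorted forms match => anagrams

1


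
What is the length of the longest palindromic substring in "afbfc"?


Input: "afbfc"
Checking substrings for palindromes:
  [1:4] "fbf" (len 3) => palindrome
Longest palindromic substring: "fbf" with length 3

3


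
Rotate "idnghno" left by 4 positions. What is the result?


Input: "idnghno", rotate left by 4
First 4 characters: "idng"
Remaining characters: "hno"
Concatenate remaining + first: "hno" + "idng" = "hnoidng"

hnoidng


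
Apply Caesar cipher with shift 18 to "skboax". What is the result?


Caesar cipher: shift "skboax" by 18
  's' (pos 18) + 18 = pos 10 = 'k'
  'k' (pos 10) + 18 = pos 2 = 'c'
  'b' (pos 1) + 18 = pos 19 = 't'
  'o' (pos 14) + 18 = pos 6 = 'g'
  'a' (pos 0) + 18 = pos 18 = 's'
  'x' (pos 23) + 18 = pos 15 = 'p'
Result: kctgsp

kctgsp


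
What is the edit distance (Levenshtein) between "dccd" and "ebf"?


Computing edit distance: "dccd" -> "ebf"
DP table:
           e    b    f
      0    1    2    3
  d   1    1    2    3
  c   2    2    2    3
  c   3    3    3    3
  d   4    4    4    4
Edit distance = dp[4][3] = 4

4


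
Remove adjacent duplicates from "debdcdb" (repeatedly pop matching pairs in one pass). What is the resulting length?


Input: debdcdb
Stack-based adjacent duplicate removal:
  Read 'd': push. Stack: d
  Read 'e': push. Stack: de
  Read 'b': push. Stack: deb
  Read 'd': push. Stack: debd
  Read 'c': push. Stack: debdc
  Read 'd': push. Stack: debdcd
  Read 'b': push. Stack: debdcdb
Final stack: "debdcdb" (length 7)

7


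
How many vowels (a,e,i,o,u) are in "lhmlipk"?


Input: lhmlipk
Checking each character:
  'l' at position 0: consonant
  'h' at position 1: consonant
  'm' at position 2: consonant
  'l' at position 3: consonant
  'i' at position 4: vowel (running total: 1)
  'p' at position 5: consonant
  'k' at position 6: consonant
Total vowels: 1

1


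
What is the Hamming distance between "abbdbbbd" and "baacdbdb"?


Comparing "abbdbbbd" and "baacdbdb" position by position:
  Position 0: 'a' vs 'b' => differ
  Position 1: 'b' vs 'a' => differ
  Position 2: 'b' vs 'a' => differ
  Position 3: 'd' vs 'c' => differ
  Position 4: 'b' vs 'd' => differ
  Position 5: 'b' vs 'b' => same
  Position 6: 'b' vs 'd' => differ
  Position 7: 'd' vs 'b' => differ
Total differences (Hamming distance): 7

7
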